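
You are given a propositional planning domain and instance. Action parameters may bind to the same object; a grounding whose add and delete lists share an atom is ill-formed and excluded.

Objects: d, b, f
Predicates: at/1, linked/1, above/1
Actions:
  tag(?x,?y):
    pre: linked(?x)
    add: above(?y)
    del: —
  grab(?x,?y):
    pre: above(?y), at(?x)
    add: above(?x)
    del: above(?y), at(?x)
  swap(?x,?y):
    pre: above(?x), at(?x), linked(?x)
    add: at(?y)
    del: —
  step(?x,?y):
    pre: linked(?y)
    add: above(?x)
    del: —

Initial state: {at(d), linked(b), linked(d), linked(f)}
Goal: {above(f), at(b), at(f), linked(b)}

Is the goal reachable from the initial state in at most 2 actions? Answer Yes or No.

1. tag(d,d)  →  {above(d), at(d), linked(b), linked(d), linked(f)}
2. tag(d,f)  →  {above(d), above(f), at(d), linked(b), linked(d), linked(f)}
3. swap(d,b)  →  {above(d), above(f), at(b), at(d), linked(b), linked(d), linked(f)}
4. swap(d,f)  →  {above(d), above(f), at(b), at(d), at(f), linked(b), linked(d), linked(f)}
optimal plan length = 4; 4 > 2

No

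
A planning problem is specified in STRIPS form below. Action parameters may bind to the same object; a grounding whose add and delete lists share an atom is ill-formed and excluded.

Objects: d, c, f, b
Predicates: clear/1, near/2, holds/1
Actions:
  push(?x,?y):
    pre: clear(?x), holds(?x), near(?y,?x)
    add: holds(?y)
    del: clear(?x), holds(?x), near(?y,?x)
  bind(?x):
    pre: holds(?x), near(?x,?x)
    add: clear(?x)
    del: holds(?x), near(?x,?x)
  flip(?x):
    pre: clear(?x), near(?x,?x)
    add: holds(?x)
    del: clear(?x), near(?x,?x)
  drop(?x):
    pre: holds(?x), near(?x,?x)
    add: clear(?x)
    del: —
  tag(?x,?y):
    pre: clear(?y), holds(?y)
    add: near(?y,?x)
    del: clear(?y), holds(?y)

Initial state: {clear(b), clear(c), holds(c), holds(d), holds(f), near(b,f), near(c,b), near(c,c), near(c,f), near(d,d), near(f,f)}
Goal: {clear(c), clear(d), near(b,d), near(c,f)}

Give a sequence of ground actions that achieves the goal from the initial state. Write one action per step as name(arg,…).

bind(d); drop(f); push(f,b); tag(d,b)

1. bind(d)  →  {clear(b), clear(c), clear(d), holds(c), holds(f), near(b,f), near(c,b), near(c,c), near(c,f), near(f,f)}
2. drop(f)  →  {clear(b), clear(c), clear(d), clear(f), holds(c), holds(f), near(b,f), near(c,b), near(c,c), near(c,f), near(f,f)}
3. push(f,b)  →  {clear(b), clear(c), clear(d), holds(b), holds(c), near(c,b), near(c,c), near(c,f), near(f,f)}
4. tag(d,b)  →  {clear(c), clear(d), holds(c), near(b,d), near(c,b), near(c,c), near(c,f), near(f,f)}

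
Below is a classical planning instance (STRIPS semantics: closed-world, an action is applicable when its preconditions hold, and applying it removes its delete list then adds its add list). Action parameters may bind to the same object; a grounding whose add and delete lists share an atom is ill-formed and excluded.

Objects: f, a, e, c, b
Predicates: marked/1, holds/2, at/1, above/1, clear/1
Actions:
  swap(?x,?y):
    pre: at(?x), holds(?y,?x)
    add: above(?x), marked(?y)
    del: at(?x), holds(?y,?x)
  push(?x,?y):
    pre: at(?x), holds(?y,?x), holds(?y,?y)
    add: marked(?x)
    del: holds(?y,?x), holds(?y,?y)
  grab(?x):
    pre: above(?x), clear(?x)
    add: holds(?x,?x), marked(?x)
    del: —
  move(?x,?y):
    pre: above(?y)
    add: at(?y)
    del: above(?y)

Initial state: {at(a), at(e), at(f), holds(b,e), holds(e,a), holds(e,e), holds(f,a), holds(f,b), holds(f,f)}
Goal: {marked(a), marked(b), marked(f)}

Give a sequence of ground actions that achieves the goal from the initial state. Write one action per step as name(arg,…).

1. swap(f,f)  →  {above(f), at(a), at(e), holds(b,e), holds(e,a), holds(e,e), holds(f,a), holds(f,b), marked(f)}
2. swap(e,b)  →  {above(e), above(f), at(a), holds(e,a), holds(e,e), holds(f,a), holds(f,b), marked(b), marked(f)}
3. push(a,e)  →  {above(e), above(f), at(a), holds(f,a), holds(f,b), marked(a), marked(b), marked(f)}

swap(f,f); swap(e,b); push(a,e)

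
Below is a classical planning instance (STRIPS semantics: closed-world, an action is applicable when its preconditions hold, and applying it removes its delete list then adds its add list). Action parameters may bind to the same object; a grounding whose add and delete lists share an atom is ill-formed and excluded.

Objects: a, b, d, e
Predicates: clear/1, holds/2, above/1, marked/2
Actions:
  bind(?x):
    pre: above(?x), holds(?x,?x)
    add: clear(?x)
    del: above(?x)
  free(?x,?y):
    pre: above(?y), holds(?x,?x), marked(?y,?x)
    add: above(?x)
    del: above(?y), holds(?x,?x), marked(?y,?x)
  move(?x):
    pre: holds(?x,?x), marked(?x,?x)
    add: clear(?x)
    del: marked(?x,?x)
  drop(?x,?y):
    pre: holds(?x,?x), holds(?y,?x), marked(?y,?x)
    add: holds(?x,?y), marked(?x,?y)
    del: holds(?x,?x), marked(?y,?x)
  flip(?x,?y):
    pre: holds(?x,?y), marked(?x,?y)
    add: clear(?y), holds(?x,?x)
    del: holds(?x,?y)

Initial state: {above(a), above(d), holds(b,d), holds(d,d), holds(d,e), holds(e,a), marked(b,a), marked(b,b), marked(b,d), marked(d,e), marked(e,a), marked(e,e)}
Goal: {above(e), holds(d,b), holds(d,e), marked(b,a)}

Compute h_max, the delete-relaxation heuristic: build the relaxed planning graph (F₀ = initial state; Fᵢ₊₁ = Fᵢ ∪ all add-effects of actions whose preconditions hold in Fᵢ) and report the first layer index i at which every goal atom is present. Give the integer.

F0 = init (12 atoms)
F1 = F0 ∪ {clear(a), clear(d), clear(e), holds(b,b), holds(d,b), holds(e,e), marked(d,b)}  (19 atoms)
F2 = F1 ∪ {above(b), above(e), clear(b), holds(e,d), marked(e,d)}  (24 atoms)
goal ⊆ F2  ⇒  h_max = 2

2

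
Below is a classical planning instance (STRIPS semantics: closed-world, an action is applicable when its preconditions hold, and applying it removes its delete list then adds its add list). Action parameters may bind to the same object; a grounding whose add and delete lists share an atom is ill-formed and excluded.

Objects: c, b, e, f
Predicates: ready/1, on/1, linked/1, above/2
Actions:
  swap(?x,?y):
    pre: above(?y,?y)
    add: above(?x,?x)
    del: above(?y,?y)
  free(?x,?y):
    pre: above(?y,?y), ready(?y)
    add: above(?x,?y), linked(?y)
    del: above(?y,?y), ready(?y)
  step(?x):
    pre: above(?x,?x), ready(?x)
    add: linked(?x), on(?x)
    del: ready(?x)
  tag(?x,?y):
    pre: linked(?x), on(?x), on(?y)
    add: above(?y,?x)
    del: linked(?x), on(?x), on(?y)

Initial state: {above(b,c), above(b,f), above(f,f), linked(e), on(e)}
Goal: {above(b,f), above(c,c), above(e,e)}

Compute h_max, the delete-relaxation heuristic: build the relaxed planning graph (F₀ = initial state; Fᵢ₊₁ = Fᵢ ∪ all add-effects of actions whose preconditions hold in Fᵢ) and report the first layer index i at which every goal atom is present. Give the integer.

1

F0 = init (5 atoms)
F1 = F0 ∪ {above(b,b), above(c,c), above(e,e)}  (8 atoms)
goal ⊆ F1  ⇒  h_max = 1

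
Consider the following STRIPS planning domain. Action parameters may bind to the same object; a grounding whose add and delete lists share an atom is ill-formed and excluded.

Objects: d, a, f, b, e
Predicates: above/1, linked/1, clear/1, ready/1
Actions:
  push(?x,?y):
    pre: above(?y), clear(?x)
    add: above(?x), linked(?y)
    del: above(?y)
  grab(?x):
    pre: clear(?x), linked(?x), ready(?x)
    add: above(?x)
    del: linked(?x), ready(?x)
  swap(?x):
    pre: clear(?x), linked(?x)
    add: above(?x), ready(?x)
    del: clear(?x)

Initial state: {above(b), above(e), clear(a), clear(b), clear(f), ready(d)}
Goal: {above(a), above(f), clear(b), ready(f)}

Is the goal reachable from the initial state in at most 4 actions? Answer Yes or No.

1. push(f,b)  →  {above(e), above(f), clear(a), clear(b), clear(f), linked(b), ready(d)}
2. push(a,f)  →  {above(a), above(e), clear(a), clear(b), clear(f), linked(b), linked(f), ready(d)}
3. swap(f)  →  {above(a), above(e), above(f), clear(a), clear(b), linked(b), linked(f), ready(d), ready(f)}
optimal plan length = 3; 3 ≤ 4

Yes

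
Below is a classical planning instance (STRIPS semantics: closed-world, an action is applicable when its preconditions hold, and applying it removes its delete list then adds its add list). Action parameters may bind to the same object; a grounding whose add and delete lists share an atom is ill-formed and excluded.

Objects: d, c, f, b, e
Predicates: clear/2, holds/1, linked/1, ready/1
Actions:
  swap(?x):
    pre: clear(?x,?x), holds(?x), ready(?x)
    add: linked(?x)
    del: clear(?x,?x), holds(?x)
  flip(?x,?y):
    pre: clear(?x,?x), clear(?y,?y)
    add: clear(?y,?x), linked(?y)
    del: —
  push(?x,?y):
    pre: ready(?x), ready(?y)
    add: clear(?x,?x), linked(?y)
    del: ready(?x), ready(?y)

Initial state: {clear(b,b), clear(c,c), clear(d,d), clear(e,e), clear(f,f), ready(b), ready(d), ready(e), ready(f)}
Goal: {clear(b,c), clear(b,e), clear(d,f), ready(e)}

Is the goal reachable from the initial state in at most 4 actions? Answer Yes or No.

Yes

1. flip(c,b)  →  {clear(b,b), clear(b,c), clear(c,c), clear(d,d), clear(e,e), clear(f,f), linked(b), ready(b), ready(d), ready(e), ready(f)}
2. flip(f,d)  →  {clear(b,b), clear(b,c), clear(c,c), clear(d,d), clear(d,f), clear(e,e), clear(f,f), linked(b), linked(d), ready(b), ready(d), ready(e), ready(f)}
3. flip(e,b)  →  {clear(b,b), clear(b,c), clear(b,e), clear(c,c), clear(d,d), clear(d,f), clear(e,e), clear(f,f), linked(b), linked(d), ready(b), ready(d), ready(e), ready(f)}
optimal plan length = 3; 3 ≤ 4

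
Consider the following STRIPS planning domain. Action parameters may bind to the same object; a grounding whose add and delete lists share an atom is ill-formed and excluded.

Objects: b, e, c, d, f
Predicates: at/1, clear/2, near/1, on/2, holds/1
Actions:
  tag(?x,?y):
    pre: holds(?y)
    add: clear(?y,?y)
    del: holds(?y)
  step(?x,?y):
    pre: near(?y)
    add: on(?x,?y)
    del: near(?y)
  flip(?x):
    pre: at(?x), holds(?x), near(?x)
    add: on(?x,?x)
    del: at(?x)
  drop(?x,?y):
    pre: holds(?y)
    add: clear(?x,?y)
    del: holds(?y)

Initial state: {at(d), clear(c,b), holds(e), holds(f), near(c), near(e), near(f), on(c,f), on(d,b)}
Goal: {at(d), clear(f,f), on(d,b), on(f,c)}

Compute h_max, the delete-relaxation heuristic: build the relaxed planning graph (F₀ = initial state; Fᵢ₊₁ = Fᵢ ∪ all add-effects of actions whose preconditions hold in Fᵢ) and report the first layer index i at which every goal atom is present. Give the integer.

1

F0 = init (9 atoms)
F1 = F0 ∪ {clear(b,e), clear(b,f), clear(c,e), clear(c,f), clear(d,e), clear(d,f), clear(e,e), clear(e,f), clear(f,e), clear(f,f), on(b,c), on(b,e), on(b,f), on(c,c), on(c,e), on(d,c), on(d,e), on(d,f), on(e,c), on(e,e), on(e,f), on(f,c), on(f,e), on(f,f)}  (33 atoms)
goal ⊆ F1  ⇒  h_max = 1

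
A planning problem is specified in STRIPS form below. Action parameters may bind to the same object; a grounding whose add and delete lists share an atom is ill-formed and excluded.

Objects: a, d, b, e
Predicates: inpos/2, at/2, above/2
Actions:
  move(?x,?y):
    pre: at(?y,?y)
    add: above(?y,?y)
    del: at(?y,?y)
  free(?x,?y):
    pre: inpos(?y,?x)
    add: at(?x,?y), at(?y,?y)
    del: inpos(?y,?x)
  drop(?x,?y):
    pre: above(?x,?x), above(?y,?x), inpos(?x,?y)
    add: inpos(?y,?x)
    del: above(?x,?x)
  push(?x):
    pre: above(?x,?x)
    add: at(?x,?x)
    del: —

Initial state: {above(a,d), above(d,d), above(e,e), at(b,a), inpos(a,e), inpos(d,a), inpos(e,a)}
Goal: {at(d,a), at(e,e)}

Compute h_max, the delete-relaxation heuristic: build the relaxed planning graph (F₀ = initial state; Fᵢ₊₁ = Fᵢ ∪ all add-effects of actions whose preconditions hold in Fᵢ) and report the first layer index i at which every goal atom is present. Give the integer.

F0 = init (7 atoms)
F1 = F0 ∪ {at(a,a), at(a,d), at(a,e), at(d,d), at(e,a), at(e,e), inpos(a,d)}  (14 atoms)
F2 = F1 ∪ {above(a,a), at(d,a)}  (16 atoms)
goal ⊆ F2  ⇒  h_max = 2

2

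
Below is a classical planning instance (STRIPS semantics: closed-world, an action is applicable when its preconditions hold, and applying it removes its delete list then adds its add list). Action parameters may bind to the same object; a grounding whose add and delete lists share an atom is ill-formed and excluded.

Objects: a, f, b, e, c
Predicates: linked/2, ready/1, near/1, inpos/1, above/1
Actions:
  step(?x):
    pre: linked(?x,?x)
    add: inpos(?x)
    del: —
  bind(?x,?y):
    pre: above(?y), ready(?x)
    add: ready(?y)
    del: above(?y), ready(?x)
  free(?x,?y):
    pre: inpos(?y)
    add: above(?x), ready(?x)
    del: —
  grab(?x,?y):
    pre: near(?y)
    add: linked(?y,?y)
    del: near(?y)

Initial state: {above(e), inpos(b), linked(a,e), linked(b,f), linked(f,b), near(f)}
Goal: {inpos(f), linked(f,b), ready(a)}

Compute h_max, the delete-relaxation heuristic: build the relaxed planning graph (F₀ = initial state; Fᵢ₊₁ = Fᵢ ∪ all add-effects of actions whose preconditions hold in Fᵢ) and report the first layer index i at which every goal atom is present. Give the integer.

F0 = init (6 atoms)
F1 = F0 ∪ {above(a), above(b), above(c), above(f), linked(f,f), ready(a), ready(b), ready(c), ready(e), ready(f)}  (16 atoms)
F2 = F1 ∪ {inpos(f)}  (17 atoms)
goal ⊆ F2  ⇒  h_max = 2

2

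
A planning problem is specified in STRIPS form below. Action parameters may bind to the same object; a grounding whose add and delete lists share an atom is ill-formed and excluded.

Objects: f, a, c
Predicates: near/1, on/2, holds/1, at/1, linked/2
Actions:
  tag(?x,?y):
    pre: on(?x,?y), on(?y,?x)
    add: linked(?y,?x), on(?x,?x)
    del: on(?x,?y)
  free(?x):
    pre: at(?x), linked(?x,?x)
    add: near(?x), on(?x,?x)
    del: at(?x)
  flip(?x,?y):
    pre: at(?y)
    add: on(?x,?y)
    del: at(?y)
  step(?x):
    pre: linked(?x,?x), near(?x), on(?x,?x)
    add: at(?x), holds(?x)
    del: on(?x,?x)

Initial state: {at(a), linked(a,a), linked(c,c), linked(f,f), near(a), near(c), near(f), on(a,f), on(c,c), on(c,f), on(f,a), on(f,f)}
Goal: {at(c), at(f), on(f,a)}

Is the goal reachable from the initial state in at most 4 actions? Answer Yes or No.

Yes

1. step(f)  →  {at(a), at(f), holds(f), linked(a,a), linked(c,c), linked(f,f), near(a), near(c), near(f), on(a,f), on(c,c), on(c,f), on(f,a)}
2. step(c)  →  {at(a), at(c), at(f), holds(c), holds(f), linked(a,a), linked(c,c), linked(f,f), near(a), near(c), near(f), on(a,f), on(c,f), on(f,a)}
optimal plan length = 2; 2 ≤ 4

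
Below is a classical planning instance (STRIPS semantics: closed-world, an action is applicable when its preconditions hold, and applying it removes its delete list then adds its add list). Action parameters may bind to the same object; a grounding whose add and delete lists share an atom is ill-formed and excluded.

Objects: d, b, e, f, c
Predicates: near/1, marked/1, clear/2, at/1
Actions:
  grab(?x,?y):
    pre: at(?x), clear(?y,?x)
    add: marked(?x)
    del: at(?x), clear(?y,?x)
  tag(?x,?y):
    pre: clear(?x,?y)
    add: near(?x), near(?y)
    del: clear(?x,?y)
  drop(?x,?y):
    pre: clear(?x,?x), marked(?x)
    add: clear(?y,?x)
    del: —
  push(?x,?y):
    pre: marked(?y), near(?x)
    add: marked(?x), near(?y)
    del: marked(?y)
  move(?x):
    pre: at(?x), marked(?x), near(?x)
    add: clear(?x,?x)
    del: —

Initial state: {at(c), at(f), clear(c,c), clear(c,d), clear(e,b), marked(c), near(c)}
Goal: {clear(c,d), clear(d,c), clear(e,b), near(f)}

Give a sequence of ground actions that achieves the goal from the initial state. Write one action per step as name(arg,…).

1. drop(c,d)  →  {at(c), at(f), clear(c,c), clear(c,d), clear(d,c), clear(e,b), marked(c), near(c)}
2. drop(c,f)  →  {at(c), at(f), clear(c,c), clear(c,d), clear(d,c), clear(e,b), clear(f,c), marked(c), near(c)}
3. tag(f,c)  →  {at(c), at(f), clear(c,c), clear(c,d), clear(d,c), clear(e,b), marked(c), near(c), near(f)}

drop(c,d); drop(c,f); tag(f,c)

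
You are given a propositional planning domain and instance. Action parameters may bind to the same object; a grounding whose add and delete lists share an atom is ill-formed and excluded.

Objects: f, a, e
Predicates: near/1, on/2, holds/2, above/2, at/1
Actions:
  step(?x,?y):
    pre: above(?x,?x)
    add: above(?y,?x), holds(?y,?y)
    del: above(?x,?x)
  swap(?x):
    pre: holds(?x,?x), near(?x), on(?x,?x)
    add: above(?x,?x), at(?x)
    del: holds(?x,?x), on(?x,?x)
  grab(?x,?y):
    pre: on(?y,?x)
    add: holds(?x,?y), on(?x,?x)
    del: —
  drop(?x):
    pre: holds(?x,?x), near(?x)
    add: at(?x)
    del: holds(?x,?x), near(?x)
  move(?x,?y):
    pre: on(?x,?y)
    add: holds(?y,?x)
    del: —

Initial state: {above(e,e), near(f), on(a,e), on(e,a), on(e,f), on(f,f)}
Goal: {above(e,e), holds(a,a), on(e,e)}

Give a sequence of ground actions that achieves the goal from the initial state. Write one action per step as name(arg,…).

1. grab(a,e)  →  {above(e,e), holds(a,e), near(f), on(a,a), on(a,e), on(e,a), on(e,f), on(f,f)}
2. grab(a,a)  →  {above(e,e), holds(a,a), holds(a,e), near(f), on(a,a), on(a,e), on(e,a), on(e,f), on(f,f)}
3. grab(e,a)  →  {above(e,e), holds(a,a), holds(a,e), holds(e,a), near(f), on(a,a), on(a,e), on(e,a), on(e,e), on(e,f), on(f,f)}

grab(a,e); grab(a,a); grab(e,a)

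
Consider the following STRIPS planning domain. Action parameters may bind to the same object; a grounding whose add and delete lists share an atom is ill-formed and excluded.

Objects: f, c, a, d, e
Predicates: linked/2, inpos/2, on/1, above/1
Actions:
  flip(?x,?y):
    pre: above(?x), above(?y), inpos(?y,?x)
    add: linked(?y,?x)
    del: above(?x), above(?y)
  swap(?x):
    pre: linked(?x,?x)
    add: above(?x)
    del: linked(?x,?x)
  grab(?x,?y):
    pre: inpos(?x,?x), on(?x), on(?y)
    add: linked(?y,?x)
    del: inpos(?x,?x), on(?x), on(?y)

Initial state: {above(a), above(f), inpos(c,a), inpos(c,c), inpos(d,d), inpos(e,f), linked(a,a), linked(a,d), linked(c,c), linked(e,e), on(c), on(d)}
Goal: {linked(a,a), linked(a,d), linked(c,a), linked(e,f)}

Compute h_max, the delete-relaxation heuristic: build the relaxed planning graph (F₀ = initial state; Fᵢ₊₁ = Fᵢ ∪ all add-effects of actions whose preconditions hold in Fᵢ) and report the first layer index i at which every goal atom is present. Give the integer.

F0 = init (12 atoms)
F1 = F0 ∪ {above(c), above(e), linked(c,d), linked(d,c), linked(d,d)}  (17 atoms)
F2 = F1 ∪ {above(d), linked(c,a), linked(e,f)}  (20 atoms)
goal ⊆ F2  ⇒  h_max = 2

2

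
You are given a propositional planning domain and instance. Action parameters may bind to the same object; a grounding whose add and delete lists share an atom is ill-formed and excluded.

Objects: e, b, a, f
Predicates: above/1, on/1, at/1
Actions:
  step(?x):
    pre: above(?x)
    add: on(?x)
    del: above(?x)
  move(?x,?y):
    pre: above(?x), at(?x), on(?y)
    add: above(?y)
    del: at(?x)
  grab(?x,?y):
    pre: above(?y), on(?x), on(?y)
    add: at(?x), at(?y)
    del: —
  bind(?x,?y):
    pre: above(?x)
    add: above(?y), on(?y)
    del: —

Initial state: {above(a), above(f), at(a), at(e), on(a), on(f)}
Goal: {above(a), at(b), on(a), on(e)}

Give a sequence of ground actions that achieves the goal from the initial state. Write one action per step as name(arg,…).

bind(a,e); bind(e,b); grab(e,b)

1. bind(a,e)  →  {above(a), above(e), above(f), at(a), at(e), on(a), on(e), on(f)}
2. bind(e,b)  →  {above(a), above(b), above(e), above(f), at(a), at(e), on(a), on(b), on(e), on(f)}
3. grab(e,b)  →  {above(a), above(b), above(e), above(f), at(a), at(b), at(e), on(a), on(b), on(e), on(f)}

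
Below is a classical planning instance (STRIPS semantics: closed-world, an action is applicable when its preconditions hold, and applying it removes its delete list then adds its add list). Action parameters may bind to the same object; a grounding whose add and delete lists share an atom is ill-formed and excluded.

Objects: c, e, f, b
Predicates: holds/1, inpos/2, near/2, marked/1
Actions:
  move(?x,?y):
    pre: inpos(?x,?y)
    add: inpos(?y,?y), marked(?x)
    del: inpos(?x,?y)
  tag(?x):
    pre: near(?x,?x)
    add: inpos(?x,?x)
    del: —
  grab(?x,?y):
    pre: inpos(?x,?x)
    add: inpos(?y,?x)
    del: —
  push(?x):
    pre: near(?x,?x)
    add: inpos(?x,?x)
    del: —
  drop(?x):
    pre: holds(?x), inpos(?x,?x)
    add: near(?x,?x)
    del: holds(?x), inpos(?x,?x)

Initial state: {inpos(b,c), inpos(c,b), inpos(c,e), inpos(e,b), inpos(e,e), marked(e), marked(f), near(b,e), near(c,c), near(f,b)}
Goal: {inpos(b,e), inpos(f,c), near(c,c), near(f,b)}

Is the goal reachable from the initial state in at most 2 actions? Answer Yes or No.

1. move(b,c)  →  {inpos(c,b), inpos(c,c), inpos(c,e), inpos(e,b), inpos(e,e), marked(b), marked(e), marked(f), near(b,e), near(c,c), near(f,b)}
2. grab(c,f)  →  {inpos(c,b), inpos(c,c), inpos(c,e), inpos(e,b), inpos(e,e), inpos(f,c), marked(b), marked(e), marked(f), near(b,e), near(c,c), near(f,b)}
3. grab(e,b)  →  {inpos(b,e), inpos(c,b), inpos(c,c), inpos(c,e), inpos(e,b), inpos(e,e), inpos(f,c), marked(b), marked(e), marked(f), near(b,e), near(c,c), near(f,b)}
optimal plan length = 3; 3 > 2

No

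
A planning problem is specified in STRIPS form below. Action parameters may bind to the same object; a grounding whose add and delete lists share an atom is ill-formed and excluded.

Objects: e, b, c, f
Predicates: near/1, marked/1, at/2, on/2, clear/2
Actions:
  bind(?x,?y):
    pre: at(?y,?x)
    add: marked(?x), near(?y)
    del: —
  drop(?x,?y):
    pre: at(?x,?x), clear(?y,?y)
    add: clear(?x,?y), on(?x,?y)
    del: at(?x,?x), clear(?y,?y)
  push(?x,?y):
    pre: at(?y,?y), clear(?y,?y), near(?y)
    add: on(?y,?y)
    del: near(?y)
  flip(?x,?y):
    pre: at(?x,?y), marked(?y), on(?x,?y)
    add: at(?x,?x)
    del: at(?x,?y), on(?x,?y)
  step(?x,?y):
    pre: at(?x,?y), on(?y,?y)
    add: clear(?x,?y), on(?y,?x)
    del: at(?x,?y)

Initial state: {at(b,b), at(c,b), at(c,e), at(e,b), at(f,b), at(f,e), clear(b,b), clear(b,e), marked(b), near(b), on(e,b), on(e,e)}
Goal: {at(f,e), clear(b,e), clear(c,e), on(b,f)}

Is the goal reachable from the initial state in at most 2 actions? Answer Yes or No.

1. push(e,b)  →  {at(b,b), at(c,b), at(c,e), at(e,b), at(f,b), at(f,e), clear(b,b), clear(b,e), marked(b), on(b,b), on(e,b), on(e,e)}
2. step(c,e)  →  {at(b,b), at(c,b), at(e,b), at(f,b), at(f,e), clear(b,b), clear(b,e), clear(c,e), marked(b), on(b,b), on(e,b), on(e,c), on(e,e)}
3. step(f,b)  →  {at(b,b), at(c,b), at(e,b), at(f,e), clear(b,b), clear(b,e), clear(c,e), clear(f,b), marked(b), on(b,b), on(b,f), on(e,b), on(e,c), on(e,e)}
optimal plan length = 3; 3 > 2

No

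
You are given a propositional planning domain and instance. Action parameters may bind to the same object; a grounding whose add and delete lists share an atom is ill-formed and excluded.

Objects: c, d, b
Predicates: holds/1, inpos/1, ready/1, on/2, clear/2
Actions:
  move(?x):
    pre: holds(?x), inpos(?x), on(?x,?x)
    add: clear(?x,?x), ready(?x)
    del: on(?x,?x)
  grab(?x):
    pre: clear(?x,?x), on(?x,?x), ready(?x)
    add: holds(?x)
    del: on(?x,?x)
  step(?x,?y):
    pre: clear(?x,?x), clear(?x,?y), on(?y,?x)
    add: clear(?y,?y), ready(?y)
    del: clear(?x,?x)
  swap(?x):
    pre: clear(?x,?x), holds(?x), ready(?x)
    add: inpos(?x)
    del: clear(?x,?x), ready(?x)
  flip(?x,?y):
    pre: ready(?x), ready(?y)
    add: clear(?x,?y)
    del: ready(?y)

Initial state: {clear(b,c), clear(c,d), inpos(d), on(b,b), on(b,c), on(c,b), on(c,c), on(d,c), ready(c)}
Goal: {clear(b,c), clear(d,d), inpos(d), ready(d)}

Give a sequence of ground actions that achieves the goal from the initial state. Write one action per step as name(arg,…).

1. flip(c,c)  →  {clear(b,c), clear(c,c), clear(c,d), inpos(d), on(b,b), on(b,c), on(c,b), on(c,c), on(d,c)}
2. step(c,d)  →  {clear(b,c), clear(c,d), clear(d,d), inpos(d), on(b,b), on(b,c), on(c,b), on(c,c), on(d,c), ready(d)}

flip(c,c); step(c,d)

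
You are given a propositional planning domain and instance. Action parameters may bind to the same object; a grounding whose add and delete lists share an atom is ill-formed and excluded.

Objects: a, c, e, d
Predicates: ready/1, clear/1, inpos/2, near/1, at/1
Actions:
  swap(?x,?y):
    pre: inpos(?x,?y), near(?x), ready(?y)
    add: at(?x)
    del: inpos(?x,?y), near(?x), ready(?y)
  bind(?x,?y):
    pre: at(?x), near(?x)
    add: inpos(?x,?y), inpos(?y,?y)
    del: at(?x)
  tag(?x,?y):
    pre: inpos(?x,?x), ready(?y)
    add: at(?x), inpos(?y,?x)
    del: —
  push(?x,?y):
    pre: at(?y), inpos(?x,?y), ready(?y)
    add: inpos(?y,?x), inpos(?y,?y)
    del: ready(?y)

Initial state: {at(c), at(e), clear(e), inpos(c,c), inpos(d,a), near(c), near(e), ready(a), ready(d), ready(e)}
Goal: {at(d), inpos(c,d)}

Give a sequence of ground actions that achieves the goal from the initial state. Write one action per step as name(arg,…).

bind(c,d); tag(d,a)

1. bind(c,d)  →  {at(e), clear(e), inpos(c,c), inpos(c,d), inpos(d,a), inpos(d,d), near(c), near(e), ready(a), ready(d), ready(e)}
2. tag(d,a)  →  {at(d), at(e), clear(e), inpos(a,d), inpos(c,c), inpos(c,d), inpos(d,a), inpos(d,d), near(c), near(e), ready(a), ready(d), ready(e)}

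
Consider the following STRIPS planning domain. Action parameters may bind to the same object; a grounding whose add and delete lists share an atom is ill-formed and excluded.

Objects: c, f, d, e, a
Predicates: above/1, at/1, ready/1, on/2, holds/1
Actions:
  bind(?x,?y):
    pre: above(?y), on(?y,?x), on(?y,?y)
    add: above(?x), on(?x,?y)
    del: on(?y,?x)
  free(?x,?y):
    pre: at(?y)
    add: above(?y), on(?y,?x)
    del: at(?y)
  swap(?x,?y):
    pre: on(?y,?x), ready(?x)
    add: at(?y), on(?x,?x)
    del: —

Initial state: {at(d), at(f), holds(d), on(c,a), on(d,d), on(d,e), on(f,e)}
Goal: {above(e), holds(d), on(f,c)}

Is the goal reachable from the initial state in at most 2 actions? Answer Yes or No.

1. free(c,f)  →  {above(f), at(d), holds(d), on(c,a), on(d,d), on(d,e), on(f,c), on(f,e)}
2. free(c,d)  →  {above(d), above(f), holds(d), on(c,a), on(d,c), on(d,d), on(d,e), on(f,c), on(f,e)}
3. bind(e,d)  →  {above(d), above(e), above(f), holds(d), on(c,a), on(d,c), on(d,d), on(e,d), on(f,c), on(f,e)}
optimal plan length = 3; 3 > 2

No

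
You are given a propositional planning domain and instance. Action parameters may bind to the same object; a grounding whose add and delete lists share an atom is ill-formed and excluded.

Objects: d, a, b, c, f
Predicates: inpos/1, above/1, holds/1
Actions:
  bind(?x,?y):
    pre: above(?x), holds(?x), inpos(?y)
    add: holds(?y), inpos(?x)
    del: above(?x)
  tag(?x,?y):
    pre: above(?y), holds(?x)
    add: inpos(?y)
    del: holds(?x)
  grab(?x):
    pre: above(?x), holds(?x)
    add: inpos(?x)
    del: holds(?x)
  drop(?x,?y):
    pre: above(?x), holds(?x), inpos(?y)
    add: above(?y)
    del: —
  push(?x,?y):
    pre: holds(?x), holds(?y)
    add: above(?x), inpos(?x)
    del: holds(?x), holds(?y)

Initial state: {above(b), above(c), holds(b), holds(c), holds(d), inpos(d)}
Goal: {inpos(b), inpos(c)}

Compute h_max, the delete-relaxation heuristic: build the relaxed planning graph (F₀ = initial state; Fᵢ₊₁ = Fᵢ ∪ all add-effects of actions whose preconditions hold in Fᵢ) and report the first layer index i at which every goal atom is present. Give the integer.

F0 = init (6 atoms)
F1 = F0 ∪ {above(d), inpos(b), inpos(c)}  (9 atoms)
goal ⊆ F1  ⇒  h_max = 1

1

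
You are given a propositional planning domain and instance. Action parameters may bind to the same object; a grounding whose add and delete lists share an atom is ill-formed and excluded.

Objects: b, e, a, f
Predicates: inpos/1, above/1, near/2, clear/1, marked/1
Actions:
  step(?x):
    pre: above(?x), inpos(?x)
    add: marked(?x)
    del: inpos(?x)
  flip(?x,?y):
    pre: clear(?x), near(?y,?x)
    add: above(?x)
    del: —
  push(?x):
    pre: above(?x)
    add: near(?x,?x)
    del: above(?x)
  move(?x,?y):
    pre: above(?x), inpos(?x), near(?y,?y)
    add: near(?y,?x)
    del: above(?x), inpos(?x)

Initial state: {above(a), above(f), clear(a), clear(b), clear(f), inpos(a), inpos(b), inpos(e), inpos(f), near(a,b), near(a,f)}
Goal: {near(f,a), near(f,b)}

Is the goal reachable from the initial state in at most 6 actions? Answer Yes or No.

1. flip(b,a)  →  {above(a), above(b), above(f), clear(a), clear(b), clear(f), inpos(a), inpos(b), inpos(e), inpos(f), near(a,b), near(a,f)}
2. push(f)  →  {above(a), above(b), clear(a), clear(b), clear(f), inpos(a), inpos(b), inpos(e), inpos(f), near(a,b), near(a,f), near(f,f)}
3. move(b,f)  →  {above(a), clear(a), clear(b), clear(f), inpos(a), inpos(e), inpos(f), near(a,b), near(a,f), near(f,b), near(f,f)}
4. move(a,f)  →  {clear(a), clear(b), clear(f), inpos(e), inpos(f), near(a,b), near(a,f), near(f,a), near(f,b), near(f,f)}
optimal plan length = 4; 4 ≤ 6

Yes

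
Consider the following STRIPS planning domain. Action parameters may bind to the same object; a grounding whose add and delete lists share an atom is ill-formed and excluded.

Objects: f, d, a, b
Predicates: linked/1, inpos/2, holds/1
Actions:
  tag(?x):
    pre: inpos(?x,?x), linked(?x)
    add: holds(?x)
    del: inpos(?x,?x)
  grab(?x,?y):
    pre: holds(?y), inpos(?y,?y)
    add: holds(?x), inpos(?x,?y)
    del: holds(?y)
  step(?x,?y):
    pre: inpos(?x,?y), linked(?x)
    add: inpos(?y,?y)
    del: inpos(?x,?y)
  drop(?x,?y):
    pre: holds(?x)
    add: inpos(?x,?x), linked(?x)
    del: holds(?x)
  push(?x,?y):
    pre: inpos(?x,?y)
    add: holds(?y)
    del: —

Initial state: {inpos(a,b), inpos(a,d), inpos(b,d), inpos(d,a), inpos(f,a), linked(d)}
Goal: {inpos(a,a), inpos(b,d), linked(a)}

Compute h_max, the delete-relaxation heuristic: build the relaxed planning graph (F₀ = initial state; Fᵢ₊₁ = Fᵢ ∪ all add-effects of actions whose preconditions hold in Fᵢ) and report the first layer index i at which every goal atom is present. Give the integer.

F0 = init (6 atoms)
F1 = F0 ∪ {holds(a), holds(b), holds(d), inpos(a,a)}  (10 atoms)
F2 = F1 ∪ {holds(f), inpos(b,a), inpos(b,b), inpos(d,d), linked(a), linked(b)}  (16 atoms)
goal ⊆ F2  ⇒  h_max = 2

2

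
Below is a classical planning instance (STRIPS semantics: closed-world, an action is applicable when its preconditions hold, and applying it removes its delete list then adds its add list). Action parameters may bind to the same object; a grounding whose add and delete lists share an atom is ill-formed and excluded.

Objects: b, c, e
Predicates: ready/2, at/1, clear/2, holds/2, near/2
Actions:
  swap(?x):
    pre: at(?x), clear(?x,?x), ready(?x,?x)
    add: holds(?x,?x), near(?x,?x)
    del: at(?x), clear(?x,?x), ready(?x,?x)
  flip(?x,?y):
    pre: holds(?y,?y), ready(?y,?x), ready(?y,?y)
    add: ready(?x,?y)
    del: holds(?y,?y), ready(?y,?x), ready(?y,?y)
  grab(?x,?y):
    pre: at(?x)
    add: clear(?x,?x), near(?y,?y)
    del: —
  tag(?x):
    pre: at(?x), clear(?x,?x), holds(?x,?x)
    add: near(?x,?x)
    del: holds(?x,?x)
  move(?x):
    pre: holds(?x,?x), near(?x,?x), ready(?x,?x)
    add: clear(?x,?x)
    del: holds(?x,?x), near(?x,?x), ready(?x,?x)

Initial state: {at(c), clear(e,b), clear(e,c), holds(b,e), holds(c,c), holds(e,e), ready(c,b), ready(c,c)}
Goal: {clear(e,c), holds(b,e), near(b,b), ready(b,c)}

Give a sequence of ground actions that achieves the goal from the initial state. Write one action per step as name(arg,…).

1. flip(b,c)  →  {at(c), clear(e,b), clear(e,c), holds(b,e), holds(e,e), ready(b,c)}
2. grab(c,b)  →  {at(c), clear(c,c), clear(e,b), clear(e,c), holds(b,e), holds(e,e), near(b,b), ready(b,c)}

flip(b,c); grab(c,b)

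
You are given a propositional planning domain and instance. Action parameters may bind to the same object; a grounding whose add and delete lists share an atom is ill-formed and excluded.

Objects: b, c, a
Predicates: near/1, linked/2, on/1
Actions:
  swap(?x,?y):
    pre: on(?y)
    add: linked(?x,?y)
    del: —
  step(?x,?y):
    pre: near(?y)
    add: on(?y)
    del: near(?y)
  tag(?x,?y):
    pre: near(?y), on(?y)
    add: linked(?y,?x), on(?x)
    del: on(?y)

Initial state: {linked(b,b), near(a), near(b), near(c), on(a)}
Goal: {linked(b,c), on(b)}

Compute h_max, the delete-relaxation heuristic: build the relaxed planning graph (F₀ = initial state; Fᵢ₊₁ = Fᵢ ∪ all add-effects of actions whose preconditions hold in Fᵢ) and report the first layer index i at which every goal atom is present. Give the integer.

2

F0 = init (5 atoms)
F1 = F0 ∪ {linked(a,a), linked(a,b), linked(a,c), linked(b,a), linked(c,a), on(b), on(c)}  (12 atoms)
F2 = F1 ∪ {linked(b,c), linked(c,b), linked(c,c)}  (15 atoms)
goal ⊆ F2  ⇒  h_max = 2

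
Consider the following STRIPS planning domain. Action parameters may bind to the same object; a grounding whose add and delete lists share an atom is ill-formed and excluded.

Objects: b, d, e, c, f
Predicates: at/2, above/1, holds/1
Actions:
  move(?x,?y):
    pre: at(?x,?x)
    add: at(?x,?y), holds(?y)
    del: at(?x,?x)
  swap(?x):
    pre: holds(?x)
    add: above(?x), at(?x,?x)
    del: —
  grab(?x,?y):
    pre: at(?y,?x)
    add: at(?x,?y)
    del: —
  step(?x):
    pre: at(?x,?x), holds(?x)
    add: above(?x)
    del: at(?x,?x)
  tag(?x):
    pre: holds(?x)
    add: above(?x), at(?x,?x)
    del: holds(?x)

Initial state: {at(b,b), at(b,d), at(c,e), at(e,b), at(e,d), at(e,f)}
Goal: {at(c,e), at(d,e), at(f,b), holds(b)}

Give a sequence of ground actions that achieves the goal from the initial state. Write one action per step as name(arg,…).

move(b,f); swap(f); move(f,b); grab(d,e)

1. move(b,f)  →  {at(b,d), at(b,f), at(c,e), at(e,b), at(e,d), at(e,f), holds(f)}
2. swap(f)  →  {above(f), at(b,d), at(b,f), at(c,e), at(e,b), at(e,d), at(e,f), at(f,f), holds(f)}
3. move(f,b)  →  {above(f), at(b,d), at(b,f), at(c,e), at(e,b), at(e,d), at(e,f), at(f,b), holds(b), holds(f)}
4. grab(d,e)  →  {above(f), at(b,d), at(b,f), at(c,e), at(d,e), at(e,b), at(e,d), at(e,f), at(f,b), holds(b), holds(f)}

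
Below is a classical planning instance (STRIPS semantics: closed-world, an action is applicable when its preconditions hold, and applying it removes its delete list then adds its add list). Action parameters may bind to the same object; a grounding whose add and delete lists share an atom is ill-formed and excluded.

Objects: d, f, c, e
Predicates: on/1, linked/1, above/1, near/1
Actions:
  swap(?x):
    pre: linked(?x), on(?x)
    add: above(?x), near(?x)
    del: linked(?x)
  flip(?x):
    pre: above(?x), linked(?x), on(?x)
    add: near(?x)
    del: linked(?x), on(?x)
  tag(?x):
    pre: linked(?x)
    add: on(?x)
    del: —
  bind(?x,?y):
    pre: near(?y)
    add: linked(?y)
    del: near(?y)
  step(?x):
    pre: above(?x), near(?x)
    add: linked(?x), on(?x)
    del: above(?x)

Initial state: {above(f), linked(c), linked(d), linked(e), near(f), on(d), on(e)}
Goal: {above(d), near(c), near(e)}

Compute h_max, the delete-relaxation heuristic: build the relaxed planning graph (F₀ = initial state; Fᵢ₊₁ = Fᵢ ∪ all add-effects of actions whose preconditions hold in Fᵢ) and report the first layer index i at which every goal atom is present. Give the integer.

F0 = init (7 atoms)
F1 = F0 ∪ {above(d), above(e), linked(f), near(d), near(e), on(c), on(f)}  (14 atoms)
F2 = F1 ∪ {above(c), near(c)}  (16 atoms)
goal ⊆ F2  ⇒  h_max = 2

2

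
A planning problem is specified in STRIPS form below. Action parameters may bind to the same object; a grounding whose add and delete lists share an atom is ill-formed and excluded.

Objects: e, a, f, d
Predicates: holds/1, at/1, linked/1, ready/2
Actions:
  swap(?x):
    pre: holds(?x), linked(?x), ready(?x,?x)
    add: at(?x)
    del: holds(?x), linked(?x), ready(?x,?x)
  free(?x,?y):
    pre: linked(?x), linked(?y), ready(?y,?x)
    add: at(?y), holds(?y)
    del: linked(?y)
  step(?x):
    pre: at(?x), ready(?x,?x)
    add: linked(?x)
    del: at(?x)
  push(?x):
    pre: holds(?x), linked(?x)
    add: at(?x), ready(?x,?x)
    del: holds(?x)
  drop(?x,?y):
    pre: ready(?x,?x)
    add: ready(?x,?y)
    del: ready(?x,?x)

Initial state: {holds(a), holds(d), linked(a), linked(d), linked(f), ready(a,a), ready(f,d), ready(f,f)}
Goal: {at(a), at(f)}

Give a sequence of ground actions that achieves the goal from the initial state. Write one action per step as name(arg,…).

swap(a); free(f,f)

1. swap(a)  →  {at(a), holds(d), linked(d), linked(f), ready(f,d), ready(f,f)}
2. free(f,f)  →  {at(a), at(f), holds(d), holds(f), linked(d), ready(f,d), ready(f,f)}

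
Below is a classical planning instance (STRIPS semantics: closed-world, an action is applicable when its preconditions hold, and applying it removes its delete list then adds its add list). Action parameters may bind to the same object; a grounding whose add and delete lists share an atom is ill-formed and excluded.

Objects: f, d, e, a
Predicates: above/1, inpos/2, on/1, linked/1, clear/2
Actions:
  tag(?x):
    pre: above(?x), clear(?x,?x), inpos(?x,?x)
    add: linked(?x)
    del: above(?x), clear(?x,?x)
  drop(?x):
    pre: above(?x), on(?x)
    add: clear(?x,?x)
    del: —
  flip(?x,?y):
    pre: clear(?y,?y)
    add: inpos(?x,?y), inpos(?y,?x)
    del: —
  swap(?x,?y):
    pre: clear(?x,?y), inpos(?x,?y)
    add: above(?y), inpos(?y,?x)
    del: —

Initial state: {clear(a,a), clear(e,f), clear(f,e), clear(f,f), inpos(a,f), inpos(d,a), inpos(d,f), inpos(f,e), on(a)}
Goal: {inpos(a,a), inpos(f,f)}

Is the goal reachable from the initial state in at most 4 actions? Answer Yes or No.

1. flip(f,f)  →  {clear(a,a), clear(e,f), clear(f,e), clear(f,f), inpos(a,f), inpos(d,a), inpos(d,f), inpos(f,e), inpos(f,f), on(a)}
2. flip(a,a)  →  {clear(a,a), clear(e,f), clear(f,e), clear(f,f), inpos(a,a), inpos(a,f), inpos(d,a), inpos(d,f), inpos(f,e), inpos(f,f), on(a)}
optimal plan length = 2; 2 ≤ 4

Yes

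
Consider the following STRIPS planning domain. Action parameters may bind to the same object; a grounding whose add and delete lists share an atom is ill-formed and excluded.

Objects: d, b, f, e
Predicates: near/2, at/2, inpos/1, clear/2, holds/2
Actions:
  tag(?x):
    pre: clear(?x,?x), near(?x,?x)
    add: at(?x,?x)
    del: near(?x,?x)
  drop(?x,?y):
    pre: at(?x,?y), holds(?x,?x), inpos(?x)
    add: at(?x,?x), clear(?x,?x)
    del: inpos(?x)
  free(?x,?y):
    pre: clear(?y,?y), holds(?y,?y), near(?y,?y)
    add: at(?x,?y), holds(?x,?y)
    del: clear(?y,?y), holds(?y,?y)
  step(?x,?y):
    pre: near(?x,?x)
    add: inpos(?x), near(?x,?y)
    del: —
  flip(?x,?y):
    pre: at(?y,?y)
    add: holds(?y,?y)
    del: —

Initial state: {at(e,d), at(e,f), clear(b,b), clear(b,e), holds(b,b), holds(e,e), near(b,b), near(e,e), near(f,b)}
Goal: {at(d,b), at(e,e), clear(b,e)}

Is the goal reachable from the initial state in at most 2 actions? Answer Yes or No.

No

1. free(d,b)  →  {at(d,b), at(e,d), at(e,f), clear(b,e), holds(d,b), holds(e,e), near(b,b), near(e,e), near(f,b)}
2. step(e,d)  →  {at(d,b), at(e,d), at(e,f), clear(b,e), holds(d,b), holds(e,e), inpos(e), near(b,b), near(e,d), near(e,e), near(f,b)}
3. drop(e,d)  →  {at(d,b), at(e,d), at(e,e), at(e,f), clear(b,e), clear(e,e), holds(d,b), holds(e,e), near(b,b), near(e,d), near(e,e), near(f,b)}
optimal plan length = 3; 3 > 2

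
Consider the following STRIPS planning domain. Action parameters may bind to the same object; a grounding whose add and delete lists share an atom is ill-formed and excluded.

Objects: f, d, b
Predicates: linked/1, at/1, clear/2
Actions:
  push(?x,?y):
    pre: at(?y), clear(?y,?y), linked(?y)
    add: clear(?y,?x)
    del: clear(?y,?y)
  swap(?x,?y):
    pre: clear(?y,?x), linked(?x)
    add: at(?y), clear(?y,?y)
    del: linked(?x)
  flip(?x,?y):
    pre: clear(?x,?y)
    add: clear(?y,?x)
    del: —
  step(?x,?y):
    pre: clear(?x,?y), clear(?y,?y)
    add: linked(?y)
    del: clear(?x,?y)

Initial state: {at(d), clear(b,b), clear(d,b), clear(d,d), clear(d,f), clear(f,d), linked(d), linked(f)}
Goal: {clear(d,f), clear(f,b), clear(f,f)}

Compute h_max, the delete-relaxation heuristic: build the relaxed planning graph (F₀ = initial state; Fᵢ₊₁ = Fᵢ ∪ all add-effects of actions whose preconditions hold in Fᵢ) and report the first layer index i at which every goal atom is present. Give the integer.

F0 = init (8 atoms)
F1 = F0 ∪ {at(f), clear(b,d), clear(f,f), linked(b)}  (12 atoms)
F2 = F1 ∪ {at(b), clear(f,b)}  (14 atoms)
goal ⊆ F2  ⇒  h_max = 2

2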